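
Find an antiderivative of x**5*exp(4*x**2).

(8*x**4 - 4*x**2 + 1)*exp(4*x**2)/64 + C

Let u = x², du = 2x dx; rewrite as (1/2)∫ u^2·exp(4u) du.
Now integrate by parts 2 times.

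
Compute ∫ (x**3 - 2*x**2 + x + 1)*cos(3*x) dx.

x**3*sin(3*x)/3 - 2*x**2*sin(3*x)/3 + x**2*cos(3*x)/3 + x*sin(3*x)/9 - 4*x*cos(3*x)/9 + 13*sin(3*x)/27 + cos(3*x)/27 + C

Use integration by parts with u = x**3 - 2*x**2 + x + 1, dv = cos(3*x) dx, so v = sin(3*x)/3.
Apply parts 3 times (tabular method): alternate signs, differentiate u down to 0, integrate dv up.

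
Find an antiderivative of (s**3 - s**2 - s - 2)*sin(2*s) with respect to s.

-s**3*cos(2*s)/2 + 3*s**2*sin(2*s)/4 + s**2*cos(2*s)/2 - s*sin(2*s)/2 + 5*s*cos(2*s)/4 - 5*sin(2*s)/8 + 3*cos(2*s)/4 + C

Use integration by parts with u = s**3 - s**2 - s - 2, dv = sin(2*s) ds, so v = -cos(2*s)/2.
Apply parts 3 times (tabular method): alternate signs, differentiate u down to 0, integrate dv up.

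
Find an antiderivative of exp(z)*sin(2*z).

exp(z)*sin(2*z)/5 - 2*exp(z)*cos(2*z)/5 + C

Let I denote the integral. Integrate by parts with u = sin(2*z), dv = exp(z) dz, so v = exp(z): I = exp(z)*sin(2*z) − 2·∫ exp(z)*cos(2*z) dz.
Apply parts again with u = cos(2*z), dv = exp(z) dz: ∫ exp(z)*cos(2*z) dz = exp(z)*cos(2*z) + 2·I. Substituting back brings back I: I = exp(z)*sin(2*z) - 2*exp(z)*cos(2*z) − 4·I.
Solving for I: (1 + 4)·I equals the remaining terms, so I = (1/5)·(exp(z)*sin(2*z) - 2*exp(z)*cos(2*z)).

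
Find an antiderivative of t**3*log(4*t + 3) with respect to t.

Use integration by parts with u = log(4*t + 3), dv = t**3 dt.
Then du = 4/(4*t + 3) dt and v = t**4/4.

t**4*log(4*t + 3)/4 - t**4/16 + t**3/16 - 9*t**2/128 + 27*t/256 - 81*log(4*t + 3)/1024 + C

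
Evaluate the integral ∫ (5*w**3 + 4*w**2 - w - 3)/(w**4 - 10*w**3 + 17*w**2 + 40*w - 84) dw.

Factor the denominator: (w - 7)*(w - 3)*(w - 2)*(w + 2).
Partial-fraction decomposition: 5/(36*(w + 2)) + 51/(20*(w - 2)) - 33/(4*(w - 3)) + 1901/(180*(w - 7)).
Integrate each term: A/(w−a) contributes A·log|w−a|.

1901*log(w - 7)/180 - 33*log(w - 3)/4 + 51*log(w - 2)/20 + 5*log(w + 2)/36 + C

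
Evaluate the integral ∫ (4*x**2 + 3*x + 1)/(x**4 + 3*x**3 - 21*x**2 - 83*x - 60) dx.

Factor the denominator: (x - 5)*(x + 1)*(x + 3)*(x + 4).
Partial-fraction decomposition: -53/(27*(x + 4)) + 7/(4*(x + 3)) - 1/(18*(x + 1)) + 29/(108*(x - 5)).
Integrate each term: A/(x−a) contributes A·log|x−a|.

29*log(x - 5)/108 - log(x + 1)/18 + 7*log(x + 3)/4 - 53*log(x + 4)/27 + C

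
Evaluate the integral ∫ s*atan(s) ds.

s**2*atan(s)/2 - s/2 + atan(s)/2 + C

Use integration by parts with u = arctan(s), dv = s ds.
Then du = 1/(s**2 + 1) ds.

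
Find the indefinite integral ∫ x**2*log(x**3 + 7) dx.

x**3*log(x**3 + 7)/3 - x**3/3 + 7*log(x**3 + 7)/3 + C

Let u = x**3 + 7, so du = (3*x**2) dx.
The integral becomes (1/3)·∫ log(u) du; integrate by parts with u′=log(u), dv′=du.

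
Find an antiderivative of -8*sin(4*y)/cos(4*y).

Let u = cos(4*y), so du = (-4*sin(4*y)) dy.
Rewriting, the integral becomes 2·∫ 1/u du = 2·log(u).
Substituting back, u = cos(4*y).

2*log(cos(4*y)) + C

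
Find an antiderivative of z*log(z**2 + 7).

z**2*log(z**2 + 7)/2 - z**2/2 + 7*log(z**2 + 7)/2 + C

Let u = z**2 + 7, so du = (2*z) dz.
The integral becomes (1/2)·∫ log(u) du; integrate by parts with u′=log(u), dv′=du.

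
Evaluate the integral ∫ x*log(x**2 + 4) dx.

Let u = x**2 + 4, so du = (2*x) dx.
The integral becomes (1/2)·∫ log(u) du; integrate by parts with u′=log(u), dv′=du.

x**2*log(x**2 + 4)/2 - x**2/2 + 2*log(x**2 + 4) + C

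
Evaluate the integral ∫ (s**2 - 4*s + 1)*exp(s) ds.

(s**2 - 6*s + 7)*exp(s) + C

Use integration by parts with u = s**2 - 4*s + 1, dv = exp(s) ds, so v = exp(s).
Apply parts 2 times (tabular method): alternate signs, differentiate u down to 0, integrate dv up.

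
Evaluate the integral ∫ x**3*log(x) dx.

Use integration by parts with u = log(x), dv = x**3 dx.
Then du = 1/x dx and v = x**4/4.

x**4*log(x)/4 - x**4/16 + C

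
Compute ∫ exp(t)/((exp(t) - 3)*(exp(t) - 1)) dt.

Let u = e^t, du = e^t dt.
The integral becomes ∫ du/((u-3)(u-1)); decompose into partial fractions.

log(exp(t) - 3)/2 - log(exp(t) - 1)/2 + C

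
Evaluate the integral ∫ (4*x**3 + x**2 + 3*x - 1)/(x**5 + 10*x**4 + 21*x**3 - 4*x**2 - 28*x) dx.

Factor the denominator: x*(x - 1)*(x + 2)**2*(x + 7).
Partial-fraction decomposition: -269/(280*(x + 7)) + 149/(180*(x + 2)) - 7/(6*(x + 2)**2) + 7/(72*(x - 1)) + 1/(28*x).
Integrate each term; A/(x−a) gives A·log|x−a|; A/(x−a)² gives −A/(x−a).

log(x)/28 + 7*log(x - 1)/72 + 149*log(x + 2)/180 - 269*log(x + 7)/280 + 7/(6*x + 12) + C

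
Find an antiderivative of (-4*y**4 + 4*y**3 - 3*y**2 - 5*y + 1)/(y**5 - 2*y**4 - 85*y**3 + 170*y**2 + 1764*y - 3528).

Factor the denominator: (y - 7)*(y - 6)*(y - 2)*(y + 6)*(y + 7).
Partial-fraction decomposition: -11087/(1638*(y + 7)) + 6125/(1248*(y + 6)) - 53/(1440*(y - 2)) + 4457/(624*(y - 6)) - 8413/(910*(y - 7)).
Integrate each term: A/(y−a) contributes A·log|y−a|.

-8413*log(y - 7)/910 + 4457*log(y - 6)/624 - 53*log(y - 2)/1440 + 6125*log(y + 6)/1248 - 11087*log(y + 7)/1638 + C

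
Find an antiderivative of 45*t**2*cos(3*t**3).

5*sin(3*t**3) + C

Let u = 3*t**3, so du = (9*t**2) dt.
Rewriting, the integral becomes 5·∫ cos(u) du = 5·sin(u).
Substituting back, u = 3*t**3.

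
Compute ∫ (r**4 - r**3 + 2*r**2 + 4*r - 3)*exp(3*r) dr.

(27*r**4 - 63*r**3 + 117*r**2 + 30*r - 91)*exp(3*r)/81 + C

Use integration by parts with u = r**4 - r**3 + 2*r**2 + 4*r - 3, dv = exp(3*r) dr, so v = exp(3*r)/3.
Apply parts 4 times (tabular method): alternate signs, differentiate u down to 0, integrate dv up.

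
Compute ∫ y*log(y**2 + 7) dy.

Let u = y**2 + 7, so du = (2*y) dy.
The integral becomes (1/2)·∫ log(u) du; integrate by parts with u′=log(u), dv′=du.

y**2*log(y**2 + 7)/2 - y**2/2 + 7*log(y**2 + 7)/2 + C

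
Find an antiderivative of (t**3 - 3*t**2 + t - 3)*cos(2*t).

t**3*sin(2*t)/2 - 3*t**2*sin(2*t)/2 + 3*t**2*cos(2*t)/4 - t*sin(2*t)/4 - 3*t*cos(2*t)/2 - 3*sin(2*t)/4 - cos(2*t)/8 + C

Use integration by parts with u = t**3 - 3*t**2 + t - 3, dv = cos(2*t) dt, so v = sin(2*t)/2.
Apply parts 3 times (tabular method): alternate signs, differentiate u down to 0, integrate dv up.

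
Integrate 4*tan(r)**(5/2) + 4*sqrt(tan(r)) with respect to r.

8*tan(r)**(3/2)/3 + C

Let u = tan(r), so du = (tan(r)**2 + 1) dr.
Rewriting, the integral becomes 4·∫ √u du = 4·(2/3)u^(3/2).
Substituting back, u = tan(r).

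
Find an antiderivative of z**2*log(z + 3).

z**3*log(z + 3)/3 - z**3/9 + z**2/2 - 3*z + 9*log(z + 3) + C

Use integration by parts with u = log(z + 3), dv = z**2 dz.
Then du = 1/(z + 3) dz and v = z**3/3.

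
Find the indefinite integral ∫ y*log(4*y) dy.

y**2*(log(y) + 2*log(2))/2 - y**2/4 + C

Use integration by parts with u = log(4*y), dv = y dy.
Then du = 1/y dy and v = y**2/2.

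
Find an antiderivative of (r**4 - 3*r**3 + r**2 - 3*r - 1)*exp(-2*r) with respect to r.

(-4*r**4 + 4*r**3 + 2*r**2 + 14*r + 11)*exp(-2*r)/8 + C

Use integration by parts with u = r**4 - 3*r**3 + r**2 - 3*r - 1, dv = exp(-2*r) dr, so v = -exp(-2*r)/2.
Apply parts 4 times (tabular method): alternate signs, differentiate u down to 0, integrate dv up.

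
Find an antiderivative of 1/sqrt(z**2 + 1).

Substitute z = tan(θ), so dz = sec(θ)^2 dθ and the radical becomes sqrt(z**2 + 1) = sec(θ) by the Pythagorean identity.
Integrate the resulting trig expression in θ, then back-substitute tan(θ) = z, sec(θ) = sqrt(z**2 + 1) (absorbing any constant into C).

log(z + sqrt(z**2 + 1)) + C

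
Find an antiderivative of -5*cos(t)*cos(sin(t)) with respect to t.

Let u = sin(t), so du = (cos(t)) dt.
Rewriting, the integral becomes -5·∫ cos(u) du = -5·sin(u).
Substituting back, u = sin(t).

-5*sin(sin(t)) + C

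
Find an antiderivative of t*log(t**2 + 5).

Let u = t**2 + 5, so du = (2*t) dt.
The integral becomes (1/2)·∫ log(u) du; integrate by parts with u′=log(u), dv′=du.

t**2*log(t**2 + 5)/2 - t**2/2 + 5*log(t**2 + 5)/2 + C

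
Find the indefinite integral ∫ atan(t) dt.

Use integration by parts with u = arctan(t), dv = dt.
Then du = 1/(t**2 + 1) dt.

t*atan(t) - log(t**2 + 1)/2 + C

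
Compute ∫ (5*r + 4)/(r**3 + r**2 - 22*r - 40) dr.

29*log(r - 5)/63 + 3*log(r + 2)/7 - 8*log(r + 4)/9 + C

Factor the denominator: (r - 5)*(r + 2)*(r + 4).
Partial-fraction decomposition: -8/(9*(r + 4)) + 3/(7*(r + 2)) + 29/(63*(r - 5)).
Integrate each term: A/(r−a) contributes A·log|r−a|.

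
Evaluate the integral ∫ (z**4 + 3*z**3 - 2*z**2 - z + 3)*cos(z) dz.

z**4*sin(z) + 3*z**3*sin(z) + 4*z**3*cos(z) - 14*z**2*sin(z) + 9*z**2*cos(z) - 19*z*sin(z) - 28*z*cos(z) + 31*sin(z) - 19*cos(z) + C

Use integration by parts with u = z**4 + 3*z**3 - 2*z**2 - z + 3, dv = cos(z) dz, so v = sin(z).
Apply parts 4 times (tabular method): alternate signs, differentiate u down to 0, integrate dv up.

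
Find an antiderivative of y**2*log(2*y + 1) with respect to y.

y**3*log(2*y + 1)/3 - y**3/9 + y**2/12 - y/12 + log(2*y + 1)/24 + C

Use integration by parts with u = log(2*y + 1), dv = y**2 dy.
Then du = 2/(2*y + 1) dy and v = y**3/3.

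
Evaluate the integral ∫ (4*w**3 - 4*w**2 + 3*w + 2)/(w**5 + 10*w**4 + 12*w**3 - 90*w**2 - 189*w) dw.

-2*log(w)/189 + 83*log(w - 3)/1080 + 389*log(w + 3)/288 - 1587*log(w + 7)/1120 + 151/(72*w + 216) + C

Factor the denominator: w*(w - 3)*(w + 3)**2*(w + 7).
Partial-fraction decomposition: -1587/(1120*(w + 7)) + 389/(288*(w + 3)) - 151/(72*(w + 3)**2) + 83/(1080*(w - 3)) - 2/(189*w).
Integrate each term; A/(w−a) gives A·log|w−a|; A/(w−a)² gives −A/(w−a).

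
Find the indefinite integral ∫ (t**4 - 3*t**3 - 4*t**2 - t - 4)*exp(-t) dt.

(-t**4 - t**3 + t**2 + 3*t + 7)*exp(-t) + C

Use integration by parts with u = t**4 - 3*t**3 - 4*t**2 - t - 4, dv = exp(-t) dt, so v = -exp(-t).
Apply parts 4 times (tabular method): alternate signs, differentiate u down to 0, integrate dv up.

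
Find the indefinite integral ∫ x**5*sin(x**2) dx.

Let u = x², du = 2x dx; rewrite as (1/2)∫ u^2·sin(1u) du.
Now integrate by parts 2 times.

-x**4*cos(x**2)/2 + x**2*sin(x**2) + cos(x**2) + C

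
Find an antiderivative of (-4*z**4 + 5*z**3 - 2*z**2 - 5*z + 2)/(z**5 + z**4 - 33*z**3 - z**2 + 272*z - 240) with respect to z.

-377*log(z - 4)/108 + 55*log(z - 3)/28 - log(z - 1)/45 + 677*log(z + 4)/140 - 787*log(z + 5)/108 + C

Factor the denominator: (z - 4)*(z - 3)*(z - 1)*(z + 4)*(z + 5).
Partial-fraction decomposition: -787/(108*(z + 5)) + 677/(140*(z + 4)) - 1/(45*(z - 1)) + 55/(28*(z - 3)) - 377/(108*(z - 4)).
Integrate each term: A/(z−a) contributes A·log|z−a|.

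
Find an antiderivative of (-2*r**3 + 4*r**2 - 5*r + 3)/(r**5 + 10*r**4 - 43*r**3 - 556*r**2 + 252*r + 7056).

-105*log(r - 6)/1352 + 81*log(r - 4)/2420 + 203*log(r + 6)/40 - 102875*log(r + 7)/20449 + 920/(143*r + 1001) + C

Factor the denominator: (r - 6)*(r - 4)*(r + 6)*(r + 7)**2.
Partial-fraction decomposition: -102875/(20449*(r + 7)) - 920/(143*(r + 7)**2) + 203/(40*(r + 6)) + 81/(2420*(r - 4)) - 105/(1352*(r - 6)).
Integrate each term; A/(r−a) gives A·log|r−a|; A/(r−a)² gives −A/(r−a).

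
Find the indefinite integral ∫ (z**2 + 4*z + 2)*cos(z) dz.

Use integration by parts with u = z**2 + 4*z + 2, dv = cos(z) dz, so v = sin(z).
Apply parts 2 times (tabular method): alternate signs, differentiate u down to 0, integrate dv up.

z**2*sin(z) + 4*z*sin(z) + 2*z*cos(z) + 4*cos(z) + C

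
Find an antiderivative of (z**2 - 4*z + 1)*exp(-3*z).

Use integration by parts with u = z**2 - 4*z + 1, dv = exp(-3*z) dz, so v = -exp(-3*z)/3.
Apply parts 2 times (tabular method): alternate signs, differentiate u down to 0, integrate dv up.

(-9*z**2 + 30*z + 1)*exp(-3*z)/27 + C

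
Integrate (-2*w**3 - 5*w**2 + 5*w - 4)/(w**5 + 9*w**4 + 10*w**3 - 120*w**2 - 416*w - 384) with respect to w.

-log(w - 4)/14 - 10*log(w + 3)/7 + 3*log(w**2 + 6*w + 8)/4 + 3/(2*w + 8) + C

Factor the denominator: (w - 4)*(w + 2)*(w + 3)*(w + 4)**2.
Partial-fraction decomposition: 3/(4*(w + 4)) - 3/(2*(w + 4)**2) - 10/(7*(w + 3)) + 3/(4*(w + 2)) - 1/(14*(w - 4)).
Integrate each term; A/(w−a) gives A·log|w−a|; A/(w−a)² gives −A/(w−a).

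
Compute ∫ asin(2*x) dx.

x*asin(2*x) + sqrt(-4*x**2 + 1)/2 + C

Use integration by parts with u = arcsin(2*x), dv = dx.
Then du = 2/sqrt(-4*x**2 + 1) dx.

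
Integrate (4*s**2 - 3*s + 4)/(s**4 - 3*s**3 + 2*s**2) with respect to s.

Factor the denominator: s**2*(s - 2)*(s - 1).
Partial-fraction decomposition: -5/(s - 1) + 7/(2*(s - 2)) + 3/(2*s) + 2/s**2.
Integrate each term; A/(s−a) gives A·log|s−a|; A/(s−a)² gives −A/(s−a).

3*log(s)/2 + 7*log(s - 2)/2 - 5*log(s - 1) - 2/s + C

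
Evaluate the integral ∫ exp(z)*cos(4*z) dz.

4*exp(z)*sin(4*z)/17 + exp(z)*cos(4*z)/17 + C

Let I denote the integral. Integrate by parts with u = cos(4*z), dv = exp(z) dz, so v = exp(z): I = exp(z)*cos(4*z) + 4·∫ exp(z)*sin(4*z) dz.
Apply parts again with u = sin(4*z), dv = exp(z) dz: ∫ exp(z)*sin(4*z) dz = exp(z)*sin(4*z) − 4·I. Substituting back brings back I: I = 4*exp(z)*sin(4*z) + exp(z)*cos(4*z) − 16·I.
Solving for I: (1 + 16)·I equals the remaining terms, so I = (1/17)·(4*exp(z)*sin(4*z) + exp(z)*cos(4*z)).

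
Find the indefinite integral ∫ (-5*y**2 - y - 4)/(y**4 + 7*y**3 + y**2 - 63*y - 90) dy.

Factor the denominator: (y - 3)*(y + 2)*(y + 3)*(y + 5).
Partial-fraction decomposition: 31/(12*(y + 5)) - 23/(6*(y + 3)) + 22/(15*(y + 2)) - 13/(60*(y - 3)).
Integrate each term: A/(y−a) contributes A·log|y−a|.

-13*log(y - 3)/60 + 22*log(y + 2)/15 - 23*log(y + 3)/6 + 31*log(y + 5)/12 + C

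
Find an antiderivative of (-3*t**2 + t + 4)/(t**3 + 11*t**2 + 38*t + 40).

Factor the denominator: (t + 2)*(t + 4)*(t + 5).
Partial-fraction decomposition: -76/(3*(t + 5)) + 24/(t + 4) - 5/(3*(t + 2)).
Integrate each term: A/(t−a) contributes A·log|t−a|.

-5*log(t + 2)/3 + 24*log(t + 4) - 76*log(t + 5)/3 + C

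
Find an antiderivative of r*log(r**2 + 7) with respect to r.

Let u = r**2 + 7, so du = (2*r) dr.
The integral becomes (1/2)·∫ log(u) du; integrate by parts with u′=log(u), dv′=du.

r**2*log(r**2 + 7)/2 - r**2/2 + 7*log(r**2 + 7)/2 + C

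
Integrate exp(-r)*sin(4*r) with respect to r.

Let I denote the integral. Integrate by parts with u = sin(4*r), dv = exp(-r) dr, so v = -exp(-r): I = -exp(-r)*sin(4*r) + 4·∫ exp(-r)*cos(4*r) dr.
Apply parts again with u = cos(4*r), dv = exp(-r) dr: ∫ exp(-r)*cos(4*r) dr = -exp(-r)*cos(4*r) − 4·I. Substituting back brings back I: I = -exp(-r)*sin(4*r) - 4*exp(-r)*cos(4*r) − 16·I.
Solving for I: (1 + 16)·I equals the remaining terms, so I = (1/17)·(-exp(-r)*sin(4*r) - 4*exp(-r)*cos(4*r)).

-exp(-r)*sin(4*r)/17 - 4*exp(-r)*cos(4*r)/17 + C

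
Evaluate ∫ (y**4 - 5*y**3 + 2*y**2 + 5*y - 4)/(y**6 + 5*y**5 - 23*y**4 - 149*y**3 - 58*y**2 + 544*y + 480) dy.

71*log(y - 5)/11664 + log(y - 2)/162 - log(y + 1)/324 - 43*log(y + 3)/16 + 3905*log(y + 4)/1458 - 292/(81*y + 324) + C

Factor the denominator: (y - 5)*(y - 2)*(y + 1)*(y + 3)*(y + 4)**2.
Partial-fraction decomposition: 3905/(1458*(y + 4)) + 292/(81*(y + 4)**2) - 43/(16*(y + 3)) - 1/(324*(y + 1)) + 1/(162*(y - 2)) + 71/(11664*(y - 5)).
Integrate each term; A/(y−a) gives A·log|y−a|; A/(y−a)² gives −A/(y−a).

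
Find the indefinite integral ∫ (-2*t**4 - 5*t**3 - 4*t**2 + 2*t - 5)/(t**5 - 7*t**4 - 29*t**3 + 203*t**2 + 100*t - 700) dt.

-838*log(t - 7)/135 + 197*log(t - 5)/42 - 89*log(t - 2)/420 + 17*log(t + 2)/756 - 37*log(t + 5)/126 + C

Factor the denominator: (t - 7)*(t - 5)*(t - 2)*(t + 2)*(t + 5).
Partial-fraction decomposition: -37/(126*(t + 5)) + 17/(756*(t + 2)) - 89/(420*(t - 2)) + 197/(42*(t - 5)) - 838/(135*(t - 7)).
Integrate each term: A/(t−a) contributes A·log|t−a|.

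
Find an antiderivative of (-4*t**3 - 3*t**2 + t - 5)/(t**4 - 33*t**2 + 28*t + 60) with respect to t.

Factor the denominator: (t - 5)*(t - 2)*(t + 1)*(t + 6).
Partial-fraction decomposition: -149/(88*(t + 6)) - 1/(18*(t + 1)) + 47/(72*(t - 2)) - 575/(198*(t - 5)).
Integrate each term: A/(t−a) contributes A·log|t−a|.

-575*log(t - 5)/198 + 47*log(t - 2)/72 - log(t + 1)/18 - 149*log(t + 6)/88 + C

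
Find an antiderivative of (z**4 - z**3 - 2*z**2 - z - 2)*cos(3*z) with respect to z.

z**4*sin(3*z)/3 - z**3*sin(3*z)/3 + 4*z**3*cos(3*z)/9 - 10*z**2*sin(3*z)/9 - z**2*cos(3*z)/3 - z*sin(3*z)/9 - 20*z*cos(3*z)/27 - 34*sin(3*z)/81 - cos(3*z)/27 + C

Use integration by parts with u = z**4 - z**3 - 2*z**2 - z - 2, dv = cos(3*z) dz, so v = sin(3*z)/3.
Apply parts 4 times (tabular method): alternate signs, differentiate u down to 0, integrate dv up.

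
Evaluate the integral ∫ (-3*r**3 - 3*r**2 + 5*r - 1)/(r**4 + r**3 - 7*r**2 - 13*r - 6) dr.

-47*log(r - 3)/40 - 13*log(r + 1)/8 - log(r + 2)/5 - 3/(2*r + 2) + C

Factor the denominator: (r - 3)*(r + 1)**2*(r + 2).
Partial-fraction decomposition: -1/(5*(r + 2)) - 13/(8*(r + 1)) + 3/(2*(r + 1)**2) - 47/(40*(r - 3)).
Integrate each term; A/(r−a) gives A·log|r−a|; A/(r−a)² gives −A/(r−a).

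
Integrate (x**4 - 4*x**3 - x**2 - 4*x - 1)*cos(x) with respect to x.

Use integration by parts with u = x**4 - 4*x**3 - x**2 - 4*x - 1, dv = cos(x) dx, so v = sin(x).
Apply parts 4 times (tabular method): alternate signs, differentiate u down to 0, integrate dv up.

x**4*sin(x) - 4*x**3*sin(x) + 4*x**3*cos(x) - 13*x**2*sin(x) - 12*x**2*cos(x) + 20*x*sin(x) - 26*x*cos(x) + 25*sin(x) + 20*cos(x) + C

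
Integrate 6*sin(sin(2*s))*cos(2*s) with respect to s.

-3*cos(sin(2*s)) + C

Let u = sin(2*s), so du = (2*cos(2*s)) ds.
Rewriting, the integral becomes 3·∫ sin(u) du = 3·-cos(u).
Substituting back, u = sin(2*s).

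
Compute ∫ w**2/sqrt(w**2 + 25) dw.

Substitute w = 5·tan(θ), so dw = 5·sec(θ)^2 dθ and the radical becomes sqrt(w**2 + 25) = 5·sec(θ) by the Pythagorean identity.
Integrate the resulting trig expression in θ, then back-substitute tan(θ) = w/5, sec(θ) = sqrt(w**2 + 25)/5 (absorbing any constant into C).

w*sqrt(w**2 + 25)/2 - 25*log(w + sqrt(w**2 + 25))/2 + C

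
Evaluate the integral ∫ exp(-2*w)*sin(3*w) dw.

Let I denote the integral. Integrate by parts with u = sin(3*w), dv = exp(-2*w) dw, so v = -exp(-2*w)/2: I = -exp(-2*w)*sin(3*w)/2 + (3/2)·∫ exp(-2*w)*cos(3*w) dw.
Apply parts again with u = cos(3*w), dv = exp(-2*w) dw: ∫ exp(-2*w)*cos(3*w) dw = -exp(-2*w)*cos(3*w)/2 − (3/2)·I. Substituting back brings back I: I = -exp(-2*w)*sin(3*w)/2 - 3*exp(-2*w)*cos(3*w)/4 − (9/4)·I.
Solving for I: (1 + 9/4)·I equals the remaining terms, so I = (4/13)·(-exp(-2*w)*sin(3*w)/2 - 3*exp(-2*w)*cos(3*w)/4).

-2*exp(-2*w)*sin(3*w)/13 - 3*exp(-2*w)*cos(3*w)/13 + C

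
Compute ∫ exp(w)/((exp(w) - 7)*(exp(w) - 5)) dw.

log(exp(w) - 7)/2 - log(exp(w) - 5)/2 + C

Let u = e^w, du = e^w dw.
The integral becomes ∫ du/((u-7)(u-5)); decompose into partial fractions.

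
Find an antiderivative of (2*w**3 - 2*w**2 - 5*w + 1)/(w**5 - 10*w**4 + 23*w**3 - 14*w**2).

47*log(w)/196 + 277*log(w - 7)/735 + log(w - 2)/20 - 2*log(w - 1)/3 + 1/(14*w) + C

Factor the denominator: w**2*(w - 7)*(w - 2)*(w - 1).
Partial-fraction decomposition: -2/(3*(w - 1)) + 1/(20*(w - 2)) + 277/(735*(w - 7)) + 47/(196*w) - 1/(14*w**2).
Integrate each term; A/(w−a) gives A·log|w−a|; A/(w−a)² gives −A/(w−a).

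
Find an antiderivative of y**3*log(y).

Use integration by parts with u = log(y), dv = y**3 dy.
Then du = 1/y dy and v = y**4/4.

y**4*log(y)/4 - y**4/16 + C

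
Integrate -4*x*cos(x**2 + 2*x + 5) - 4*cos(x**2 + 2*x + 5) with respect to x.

Let u = x**2 + 2*x + 5, so du = (2*x + 2) dx.
Rewriting, the integral becomes -2·∫ cos(u) du = -2·sin(u).
Substituting back, u = x**2 + 2*x + 5.

-2*sin(x**2 + 2*x + 5) + C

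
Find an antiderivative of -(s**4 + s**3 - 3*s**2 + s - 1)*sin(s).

Use integration by parts with u = s**4 + s**3 - 3*s**2 + s - 1, dv = -sin(s) ds, so v = cos(s).
Apply parts 4 times (tabular method): alternate signs, differentiate u down to 0, integrate dv up.

s**4*cos(s) - 4*s**3*sin(s) + s**3*cos(s) - 3*s**2*sin(s) - 15*s**2*cos(s) + 30*s*sin(s) - 5*s*cos(s) + 5*sin(s) + 29*cos(s) + C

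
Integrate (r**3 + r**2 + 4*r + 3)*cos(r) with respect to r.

Use integration by parts with u = r**3 + r**2 + 4*r + 3, dv = cos(r) dr, so v = sin(r).
Apply parts 3 times (tabular method): alternate signs, differentiate u down to 0, integrate dv up.

r**3*sin(r) + r**2*sin(r) + 3*r**2*cos(r) - 2*r*sin(r) + 2*r*cos(r) + sin(r) - 2*cos(r) + C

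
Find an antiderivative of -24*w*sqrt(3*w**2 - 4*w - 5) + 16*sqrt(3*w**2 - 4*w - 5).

Let u = 3*w**2 - 4*w - 5, so du = (6*w - 4) dw.
Rewriting, the integral becomes -4·∫ √u du = -4·(2/3)u^(3/2).
Substituting back, u = 3*w**2 - 4*w - 5.

-8*(3*w**2 - 4*w - 5)**(3/2)/3 + C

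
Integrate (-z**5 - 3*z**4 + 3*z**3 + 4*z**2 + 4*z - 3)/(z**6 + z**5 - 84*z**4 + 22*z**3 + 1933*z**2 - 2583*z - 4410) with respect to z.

Factor the denominator: (z - 6)*(z - 5)*(z - 3)*(z + 1)*(z + 7)**2.
Partial-fraction decomposition: -16331/(40560*(z + 7)) + 437/(468*(z + 7)**2) + 1/(756*(z + 1)) - 3/(20*(z - 3)) + 1127/(432*(z - 5)) - 3617/(1183*(z - 6)).
Integrate each term; A/(z−a) gives A·log|z−a|; A/(z−a)² gives −A/(z−a).

-3617*log(z - 6)/1183 + 1127*log(z - 5)/432 - 3*log(z - 3)/20 + log(z + 1)/756 - 16331*log(z + 7)/40560 - 437/(468*z + 3276) + C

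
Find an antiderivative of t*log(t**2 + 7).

Let u = t**2 + 7, so du = (2*t) dt.
The integral becomes (1/2)·∫ log(u) du; integrate by parts with u′=log(u), dv′=du.

t**2*log(t**2 + 7)/2 - t**2/2 + 7*log(t**2 + 7)/2 + C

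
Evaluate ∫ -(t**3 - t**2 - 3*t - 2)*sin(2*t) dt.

t**3*cos(2*t)/2 - 3*t**2*sin(2*t)/4 - t**2*cos(2*t)/2 + t*sin(2*t)/2 - 9*t*cos(2*t)/4 + 9*sin(2*t)/8 - 3*cos(2*t)/4 + C

Use integration by parts with u = t**3 - t**2 - 3*t - 2, dv = -sin(2*t) dt, so v = cos(2*t)/2.
Apply parts 3 times (tabular method): alternate signs, differentiate u down to 0, integrate dv up.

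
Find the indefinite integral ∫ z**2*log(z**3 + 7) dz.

z**3*log(z**3 + 7)/3 - z**3/3 + 7*log(z**3 + 7)/3 + C

Let u = z**3 + 7, so du = (3*z**2) dz.
The integral becomes (1/3)·∫ log(u) du; integrate by parts with u′=log(u), dv′=du.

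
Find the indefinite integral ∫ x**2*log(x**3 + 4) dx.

Let u = x**3 + 4, so du = (3*x**2) dx.
The integral becomes (1/3)·∫ log(u) du; integrate by parts with u′=log(u), dv′=du.

x**3*log(x**3 + 4)/3 - x**3/3 + 4*log(x**3 + 4)/3 + C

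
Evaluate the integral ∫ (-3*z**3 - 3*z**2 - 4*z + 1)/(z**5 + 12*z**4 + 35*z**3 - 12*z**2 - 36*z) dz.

Factor the denominator: z*(z - 1)*(z + 1)*(z + 6)**2.
Partial-fraction decomposition: 173/(8820*(z + 6)) - 113/(42*(z + 6)**2) + 1/(10*(z + 1)) - 9/(98*(z - 1)) - 1/(36*z).
Integrate each term; A/(z−a) gives A·log|z−a|; A/(z−a)² gives −A/(z−a).

-log(z)/36 - 9*log(z - 1)/98 + log(z + 1)/10 + 173*log(z + 6)/8820 + 113/(42*z + 252) + C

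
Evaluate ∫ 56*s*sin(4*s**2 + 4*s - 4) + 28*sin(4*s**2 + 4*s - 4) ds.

Let u = 4*s**2 + 4*s - 4, so du = (8*s + 4) ds.
Rewriting, the integral becomes 7·∫ sin(u) du = 7·-cos(u).
Substituting back, u = 4*s**2 + 4*s - 4.

-7*cos(4*s**2 + 4*s - 4) + C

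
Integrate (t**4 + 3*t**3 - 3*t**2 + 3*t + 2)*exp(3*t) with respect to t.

Use integration by parts with u = t**4 + 3*t**3 - 3*t**2 + 3*t + 2, dv = exp(3*t) dt, so v = exp(3*t)/3.
Apply parts 4 times (tabular method): alternate signs, differentiate u down to 0, integrate dv up.

(27*t**4 + 45*t**3 - 126*t**2 + 165*t - 1)*exp(3*t)/81 + C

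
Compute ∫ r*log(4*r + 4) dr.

Use integration by parts with u = log(4*r + 4), dv = r dr.
Then du = 4/(4*r + 4) dr and v = r**2/2.

r**2*log(4*r + 4)/2 - r**2/4 + r/2 - log(r + 1)/2 + C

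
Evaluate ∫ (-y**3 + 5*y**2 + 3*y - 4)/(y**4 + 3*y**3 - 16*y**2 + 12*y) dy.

-log(y)/3 + 7*log(y - 2)/8 - 3*log(y - 1)/7 - 187*log(y + 6)/168 + C

Factor the denominator: y*(y - 2)*(y - 1)*(y + 6).
Partial-fraction decomposition: -187/(168*(y + 6)) - 3/(7*(y - 1)) + 7/(8*(y - 2)) - 1/(3*y).
Integrate each term: A/(y−a) contributes A·log|y−a|.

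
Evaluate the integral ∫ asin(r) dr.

r*asin(r) + sqrt(-r**2 + 1) + C

Use integration by parts with u = arcsin(r), dv = dr.
Then du = 1/sqrt(-r**2 + 1) dr.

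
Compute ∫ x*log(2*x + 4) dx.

Use integration by parts with u = log(2*x + 4), dv = x dx.
Then du = 2/(2*x + 4) dx and v = x**2/2.

x**2*log(2*x + 4)/2 - x**2/4 + x - 2*log(x + 2) + C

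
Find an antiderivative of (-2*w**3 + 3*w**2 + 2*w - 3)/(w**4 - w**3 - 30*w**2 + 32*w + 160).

Factor the denominator: (w - 4)**2*(w + 2)*(w + 5).
Partial-fraction decomposition: -104/(81*(w + 5)) + 7/(36*(w + 2)) - 295/(324*(w - 4)) - 25/(18*(w - 4)**2).
Integrate each term; A/(w−a) gives A·log|w−a|; A/(w−a)² gives −A/(w−a).

-295*log(w - 4)/324 + 7*log(w + 2)/36 - 104*log(w + 5)/81 + 25/(18*w - 72) + C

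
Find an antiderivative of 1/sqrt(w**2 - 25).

log(w + sqrt(w**2 - 25)) + C

Substitute w = 5·sec(θ), so dw = 5·sec(θ)*tan(θ) dθ and the radical becomes sqrt(w**2 - 25) = 5·tan(θ) by the Pythagorean identity.
Integrate the resulting trig expression in θ, then back-substitute sec(θ) = w/5, tan(θ) = sqrt(w**2 - 25)/5 (absorbing any constant into C).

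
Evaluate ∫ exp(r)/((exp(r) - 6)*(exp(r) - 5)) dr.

log(exp(r) - 6) - log(exp(r) - 5) + C

Let u = e^r, du = e^r dr.
The integral becomes ∫ du/((u-5)(u-6)); decompose into partial fractions.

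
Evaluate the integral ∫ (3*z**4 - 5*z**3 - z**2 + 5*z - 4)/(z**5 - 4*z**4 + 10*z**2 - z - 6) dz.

55*log(z - 3)/16 - 10*log(z - 2)/9 - log(z - 1)/4 + 133*log(z + 1)/144 - 1/(12*z + 12) + C

Factor the denominator: (z - 3)*(z - 2)*(z - 1)*(z + 1)**2.
Partial-fraction decomposition: 133/(144*(z + 1)) + 1/(12*(z + 1)**2) - 1/(4*(z - 1)) - 10/(9*(z - 2)) + 55/(16*(z - 3)).
Integrate each term; A/(z−a) gives A·log|z−a|; A/(z−a)² gives −A/(z−a).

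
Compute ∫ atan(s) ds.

s*atan(s) - log(s**2 + 1)/2 + C

Use integration by parts with u = arctan(s), dv = ds.
Then du = 1/(s**2 + 1) ds.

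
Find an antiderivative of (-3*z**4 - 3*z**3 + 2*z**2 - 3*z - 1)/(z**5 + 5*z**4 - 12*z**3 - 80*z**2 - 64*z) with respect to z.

Factor the denominator: z*(z - 4)*(z + 1)*(z + 4)**2.
Partial-fraction decomposition: -5459/(2304*(z + 4)) + 533/(96*(z + 4)**2) + 4/(45*(z + 1)) - 941/(1280*(z - 4)) + 1/(64*z).
Integrate each term; A/(z−a) gives A·log|z−a|; A/(z−a)² gives −A/(z−a).

log(z)/64 - 941*log(z - 4)/1280 + 4*log(z + 1)/45 - 5459*log(z + 4)/2304 - 533/(96*z + 384) + C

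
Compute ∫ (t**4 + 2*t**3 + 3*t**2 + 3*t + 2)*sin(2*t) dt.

-t**4*cos(2*t)/2 + t**3*sin(2*t) - t**3*cos(2*t) + 3*t**2*sin(2*t)/2 - cos(2*t) + C

Use integration by parts with u = t**4 + 2*t**3 + 3*t**2 + 3*t + 2, dv = sin(2*t) dt, so v = -cos(2*t)/2.
Apply parts 4 times (tabular method): alternate signs, differentiate u down to 0, integrate dv up.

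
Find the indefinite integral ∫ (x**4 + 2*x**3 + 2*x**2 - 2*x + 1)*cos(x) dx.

x**4*sin(x) + 2*x**3*sin(x) + 4*x**3*cos(x) - 10*x**2*sin(x) + 6*x**2*cos(x) - 14*x*sin(x) - 20*x*cos(x) + 21*sin(x) - 14*cos(x) + C

Use integration by parts with u = x**4 + 2*x**3 + 2*x**2 - 2*x + 1, dv = cos(x) dx, so v = sin(x).
Apply parts 4 times (tabular method): alternate signs, differentiate u down to 0, integrate dv up.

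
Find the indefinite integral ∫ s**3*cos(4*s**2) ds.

Let u = s², du = 2s ds; rewrite as (1/2)∫ u^1·cos(4u) du.
Now integrate by parts 1 time.

s**2*sin(4*s**2)/8 + cos(4*s**2)/32 + C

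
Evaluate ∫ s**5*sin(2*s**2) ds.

-s**4*cos(2*s**2)/4 + s**2*sin(2*s**2)/4 + cos(2*s**2)/8 + C

Let u = s², du = 2s ds; rewrite as (1/2)∫ u^2·sin(2u) du.
Now integrate by parts 2 times.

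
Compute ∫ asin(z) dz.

z*asin(z) + sqrt(-z**2 + 1) + C

Use integration by parts with u = arcsin(z), dv = dz.
Then du = 1/sqrt(-z**2 + 1) dz.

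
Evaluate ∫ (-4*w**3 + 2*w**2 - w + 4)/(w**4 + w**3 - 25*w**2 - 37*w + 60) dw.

Factor the denominator: (w - 5)*(w - 1)*(w + 3)*(w + 4).
Partial-fraction decomposition: -296/(45*(w + 4)) + 133/(32*(w + 3)) - 1/(80*(w - 1)) - 451/(288*(w - 5)).
Integrate each term: A/(w−a) contributes A·log|w−a|.

-451*log(w - 5)/288 - log(w - 1)/80 + 133*log(w + 3)/32 - 296*log(w + 4)/45 + C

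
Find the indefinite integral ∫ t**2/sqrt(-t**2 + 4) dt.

Substitute t = 2·sin(θ), so dt = 2·cos(θ) dθ and the radical becomes sqrt(-t**2 + 4) = 2·cos(θ) by the Pythagorean identity.
Integrate the resulting trig expression in θ, then back-substitute θ = asin(t/2), sin(θ) = t/2, cos(θ) = sqrt(-t**2 + 4)/2 (absorbing any constant into C).

-t*sqrt(-t**2 + 4)/2 + 2*asin(t/2) + C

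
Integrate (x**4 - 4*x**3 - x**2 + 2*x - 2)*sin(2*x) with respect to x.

Use integration by parts with u = x**4 - 4*x**3 - x**2 + 2*x - 2, dv = sin(2*x) dx, so v = -cos(2*x)/2.
Apply parts 4 times (tabular method): alternate signs, differentiate u down to 0, integrate dv up.

-x**4*cos(2*x)/2 + x**3*sin(2*x) + 2*x**3*cos(2*x) - 3*x**2*sin(2*x) + 2*x**2*cos(2*x) - 2*x*sin(2*x) - 4*x*cos(2*x) + 2*sin(2*x) + C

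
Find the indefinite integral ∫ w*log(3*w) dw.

Use integration by parts with u = log(3*w), dv = w dw.
Then du = 1/w dw and v = w**2/2.

w**2*(log(w) + log(3))/2 - w**2/4 + C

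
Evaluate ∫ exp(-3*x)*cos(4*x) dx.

4*exp(-3*x)*sin(4*x)/25 - 3*exp(-3*x)*cos(4*x)/25 + C

Let I denote the integral. Integrate by parts with u = cos(4*x), dv = exp(-3*x) dx, so v = -exp(-3*x)/3: I = -exp(-3*x)*cos(4*x)/3 − (4/3)·∫ exp(-3*x)*sin(4*x) dx.
Apply parts again with u = sin(4*x), dv = exp(-3*x) dx: ∫ exp(-3*x)*sin(4*x) dx = -exp(-3*x)*sin(4*x)/3 + (4/3)·I. Substituting back brings back I: I = 4*exp(-3*x)*sin(4*x)/9 - exp(-3*x)*cos(4*x)/3 − (16/9)·I.
Solving for I: (1 + 16/9)·I equals the remaining terms, so I = (9/25)·(4*exp(-3*x)*sin(4*x)/9 - exp(-3*x)*cos(4*x)/3).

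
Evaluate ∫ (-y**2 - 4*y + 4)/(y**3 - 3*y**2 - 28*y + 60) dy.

-14*log(y - 6)/11 + 2*log(y - 2)/7 - log(y + 5)/77 + C

Factor the denominator: (y - 6)*(y - 2)*(y + 5).
Partial-fraction decomposition: -1/(77*(y + 5)) + 2/(7*(y - 2)) - 14/(11*(y - 6)).
Integrate each term: A/(y−a) contributes A·log|y−a|.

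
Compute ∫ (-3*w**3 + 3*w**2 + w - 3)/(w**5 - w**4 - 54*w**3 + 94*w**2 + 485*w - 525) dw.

Factor the denominator: (w - 5)**2*(w - 1)*(w + 3)*(w + 7).
Partial-fraction decomposition: 583/(2304*(w + 7)) - 51/(512*(w + 3)) - 1/(256*(w - 1)) - 689/(4608*(w - 5)) - 149/(192*(w - 5)**2).
Integrate each term; A/(w−a) gives A·log|w−a|; A/(w−a)² gives −A/(w−a).

-689*log(w - 5)/4608 - log(w - 1)/256 - 51*log(w + 3)/512 + 583*log(w + 7)/2304 + 149/(192*w - 960) + C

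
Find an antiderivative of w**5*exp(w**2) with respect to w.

(w**4 - 2*w**2 + 2)*exp(w**2)/2 + C

Let u = w², du = 2w dw; rewrite as (1/2)∫ u^2·exp(1u) du.
Now integrate by parts 2 times.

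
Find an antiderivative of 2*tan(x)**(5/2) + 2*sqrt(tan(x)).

4*tan(x)**(3/2)/3 + C

Let u = tan(x), so du = (tan(x)**2 + 1) dx.
Rewriting, the integral becomes 2·∫ √u du = 2·(2/3)u^(3/2).
Substituting back, u = tan(x).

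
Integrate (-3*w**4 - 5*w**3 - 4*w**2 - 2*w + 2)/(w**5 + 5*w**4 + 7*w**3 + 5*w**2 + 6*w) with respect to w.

Factor the denominator: w*(w + 2)*(w + 3)*(w**2 + 1).
Partial-fraction decomposition: -3*w/(5*(w**2 + 1)) - 68/(15*(w + 3)) + 9/(5*(w + 2)) + 1/(3*w).
Integrate each term; A/(w−a) gives A·log|w−a|; the (Bw+D)/(w²+p²) term gives a log and an atan.

log(w)/3 + 9*log(w + 2)/5 - 68*log(w + 3)/15 - 3*log(w**2 + 1)/10 + C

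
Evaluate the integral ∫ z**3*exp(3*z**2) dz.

(3*z**2 - 1)*exp(3*z**2)/18 + C

Let u = z², du = 2z dz; rewrite as (1/2)∫ u^1·exp(3u) du.
Now integrate by parts 1 time.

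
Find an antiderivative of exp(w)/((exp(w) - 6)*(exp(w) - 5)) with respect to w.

log(exp(w) - 6) - log(exp(w) - 5) + C

Let u = e^w, du = e^w dw.
The integral becomes ∫ du/((u-6)(u-5)); decompose into partial fractions.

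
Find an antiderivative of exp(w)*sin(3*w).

Let I denote the integral. Integrate by parts with u = sin(3*w), dv = exp(w) dw, so v = exp(w): I = exp(w)*sin(3*w) − 3·∫ exp(w)*cos(3*w) dw.
Apply parts again with u = cos(3*w), dv = exp(w) dw: ∫ exp(w)*cos(3*w) dw = exp(w)*cos(3*w) + 3·I. Substituting back brings back I: I = exp(w)*sin(3*w) - 3*exp(w)*cos(3*w) − 9·I.
Solving for I: (1 + 9)·I equals the remaining terms, so I = (1/10)·(exp(w)*sin(3*w) - 3*exp(w)*cos(3*w)).

exp(w)*sin(3*w)/10 - 3*exp(w)*cos(3*w)/10 + C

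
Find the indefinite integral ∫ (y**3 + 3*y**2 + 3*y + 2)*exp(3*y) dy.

Use integration by parts with u = y**3 + 3*y**2 + 3*y + 2, dv = exp(3*y) dy, so v = exp(3*y)/3.
Apply parts 3 times (tabular method): alternate signs, differentiate u down to 0, integrate dv up.

(9*y**3 + 18*y**2 + 15*y + 13)*exp(3*y)/27 + C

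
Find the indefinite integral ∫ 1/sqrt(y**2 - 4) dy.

Substitute y = 2·sec(θ), so dy = 2·sec(θ)*tan(θ) dθ and the radical becomes sqrt(y**2 - 4) = 2·tan(θ) by the Pythagorean identity.
Integrate the resulting trig expression in θ, then back-substitute sec(θ) = y/2, tan(θ) = sqrt(y**2 - 4)/2 (absorbing any constant into C).

log(y + sqrt(y**2 - 4)) + C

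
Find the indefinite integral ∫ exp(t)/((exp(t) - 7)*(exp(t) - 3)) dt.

Let u = e^t, du = e^t dt.
The integral becomes ∫ du/((u-7)(u-3)); decompose into partial fractions.

log(exp(t) - 7)/4 - log(exp(t) - 3)/4 + C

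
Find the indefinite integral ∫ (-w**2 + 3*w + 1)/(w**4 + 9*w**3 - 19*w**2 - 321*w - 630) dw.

Factor the denominator: (w - 6)*(w + 3)*(w + 5)*(w + 7).
Partial-fraction decomposition: 69/(104*(w + 7)) - 39/(44*(w + 5)) + 17/(72*(w + 3)) - 17/(1287*(w - 6)).
Integrate each term: A/(w−a) contributes A·log|w−a|.

-17*log(w - 6)/1287 + 17*log(w + 3)/72 - 39*log(w + 5)/44 + 69*log(w + 7)/104 + C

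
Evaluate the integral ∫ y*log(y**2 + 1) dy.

Let u = y**2 + 1, so du = (2*y) dy.
The integral becomes (1/2)·∫ log(u) du; integrate by parts with u′=log(u), dv′=du.

y**2*log(y**2 + 1)/2 - y**2/2 + log(y**2 + 1)/2 + C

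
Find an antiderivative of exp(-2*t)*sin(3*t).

Let I denote the integral. Integrate by parts with u = sin(3*t), dv = exp(-2*t) dt, so v = -exp(-2*t)/2: I = -exp(-2*t)*sin(3*t)/2 + (3/2)·∫ exp(-2*t)*cos(3*t) dt.
Apply parts again with u = cos(3*t), dv = exp(-2*t) dt: ∫ exp(-2*t)*cos(3*t) dt = -exp(-2*t)*cos(3*t)/2 − (3/2)·I. Substituting back brings back I: I = -exp(-2*t)*sin(3*t)/2 - 3*exp(-2*t)*cos(3*t)/4 − (9/4)·I.
Solving for I: (1 + 9/4)·I equals the remaining terms, so I = (4/13)·(-exp(-2*t)*sin(3*t)/2 - 3*exp(-2*t)*cos(3*t)/4).

-2*exp(-2*t)*sin(3*t)/13 - 3*exp(-2*t)*cos(3*t)/13 + C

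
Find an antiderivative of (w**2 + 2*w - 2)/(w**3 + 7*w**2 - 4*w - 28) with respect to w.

log(w - 2)/6 + log(w + 2)/10 + 11*log(w + 7)/15 + C

Factor the denominator: (w - 2)*(w + 2)*(w + 7).
Partial-fraction decomposition: 11/(15*(w + 7)) + 1/(10*(w + 2)) + 1/(6*(w - 2)).
Integrate each term: A/(w−a) contributes A·log|w−a|.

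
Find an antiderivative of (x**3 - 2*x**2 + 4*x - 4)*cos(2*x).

x**3*sin(2*x)/2 - x**2*sin(2*x) + 3*x**2*cos(2*x)/4 + 5*x*sin(2*x)/4 - x*cos(2*x) - 3*sin(2*x)/2 + 5*cos(2*x)/8 + C

Use integration by parts with u = x**3 - 2*x**2 + 4*x - 4, dv = cos(2*x) dx, so v = sin(2*x)/2.
Apply parts 3 times (tabular method): alternate signs, differentiate u down to 0, integrate dv up.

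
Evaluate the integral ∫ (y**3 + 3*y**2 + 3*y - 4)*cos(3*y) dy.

y**3*sin(3*y)/3 + y**2*sin(3*y) + y**2*cos(3*y)/3 + 7*y*sin(3*y)/9 + 2*y*cos(3*y)/3 - 14*sin(3*y)/9 + 7*cos(3*y)/27 + C

Use integration by parts with u = y**3 + 3*y**2 + 3*y - 4, dv = cos(3*y) dy, so v = sin(3*y)/3.
Apply parts 3 times (tabular method): alternate signs, differentiate u down to 0, integrate dv up.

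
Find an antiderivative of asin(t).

Use integration by parts with u = arcsin(t), dv = dt.
Then du = 1/sqrt(-t**2 + 1) dt.

t*asin(t) + sqrt(-t**2 + 1) + C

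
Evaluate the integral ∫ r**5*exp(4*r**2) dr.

Let u = r², du = 2r dr; rewrite as (1/2)∫ u^2·exp(4u) du.
Now integrate by parts 2 times.

(8*r**4 - 4*r**2 + 1)*exp(4*r**2)/64 + C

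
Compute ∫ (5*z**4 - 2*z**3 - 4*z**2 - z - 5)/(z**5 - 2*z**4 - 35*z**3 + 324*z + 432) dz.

5893*log(z - 6)/1296 - 1079*log(z - 4)/588 + 77*log(z + 2)/48 + 2714*log(z + 3)/3969 + 421/(63*z + 189) + C

Factor the denominator: (z - 6)*(z - 4)*(z + 2)*(z + 3)**2.
Partial-fraction decomposition: 2714/(3969*(z + 3)) - 421/(63*(z + 3)**2) + 77/(48*(z + 2)) - 1079/(588*(z - 4)) + 5893/(1296*(z - 6)).
Integrate each term; A/(z−a) gives A·log|z−a|; A/(z−a)² gives −A/(z−a).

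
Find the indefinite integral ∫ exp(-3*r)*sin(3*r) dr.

Let I denote the integral. Integrate by parts with u = sin(3*r), dv = exp(-3*r) dr, so v = -exp(-3*r)/3: I = -exp(-3*r)*sin(3*r)/3 + ∫ exp(-3*r)*cos(3*r) dr.
Apply parts again with u = cos(3*r), dv = exp(-3*r) dr: ∫ exp(-3*r)*cos(3*r) dr = -exp(-3*r)*cos(3*r)/3 − I. Substituting back brings back I: I = -exp(-3*r)*sin(3*r)/3 - exp(-3*r)*cos(3*r)/3 − I.
Solving for I: (1 + 1)·I equals the remaining terms, so I = (1/2)·(-exp(-3*r)*sin(3*r)/3 - exp(-3*r)*cos(3*r)/3).

-exp(-3*r)*sin(3*r)/6 - exp(-3*r)*cos(3*r)/6 + C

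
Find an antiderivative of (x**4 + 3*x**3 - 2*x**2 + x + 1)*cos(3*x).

x**4*sin(3*x)/3 + x**3*sin(3*x) + 4*x**3*cos(3*x)/9 - 10*x**2*sin(3*x)/9 + x**2*cos(3*x) - x*sin(3*x)/3 - 20*x*cos(3*x)/27 + 47*sin(3*x)/81 - cos(3*x)/9 + C

Use integration by parts with u = x**4 + 3*x**3 - 2*x**2 + x + 1, dv = cos(3*x) dx, so v = sin(3*x)/3.
Apply parts 4 times (tabular method): alternate signs, differentiate u down to 0, integrate dv up.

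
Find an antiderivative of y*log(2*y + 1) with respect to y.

y**2*log(2*y + 1)/2 - y**2/4 + y/4 - log(2*y + 1)/8 + C

Use integration by parts with u = log(2*y + 1), dv = y dy.
Then du = 2/(2*y + 1) dy and v = y**2/2.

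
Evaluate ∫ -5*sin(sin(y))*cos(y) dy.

5*cos(sin(y)) + C

Let u = sin(y), so du = (cos(y)) dy.
Rewriting, the integral becomes -5·∫ sin(u) du = -5·-cos(u).
Substituting back, u = sin(y).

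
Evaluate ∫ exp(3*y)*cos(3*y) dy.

Let I denote the integral. Integrate by parts with u = cos(3*y), dv = exp(3*y) dy, so v = exp(3*y)/3: I = exp(3*y)*cos(3*y)/3 + ∫ exp(3*y)*sin(3*y) dy.
Apply parts again with u = sin(3*y), dv = exp(3*y) dy: ∫ exp(3*y)*sin(3*y) dy = exp(3*y)*sin(3*y)/3 − I. Substituting back brings back I: I = exp(3*y)*sin(3*y)/3 + exp(3*y)*cos(3*y)/3 − I.
Solving for I: (1 + 1)·I equals the remaining terms, so I = (1/2)·(exp(3*y)*sin(3*y)/3 + exp(3*y)*cos(3*y)/3).

exp(3*y)*sin(3*y)/6 + exp(3*y)*cos(3*y)/6 + C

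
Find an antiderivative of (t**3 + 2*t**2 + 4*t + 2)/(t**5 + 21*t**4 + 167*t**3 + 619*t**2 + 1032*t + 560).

Factor the denominator: (t + 1)*(t + 4)**2*(t + 5)*(t + 7).
Partial-fraction decomposition: -271/(108*(t + 7)) + 93/(8*(t + 5)) - 82/(9*(t + 4)) + 46/(9*(t + 4)**2) - 1/(216*(t + 1)).
Integrate each term; A/(t−a) gives A·log|t−a|; A/(t−a)² gives −A/(t−a).

-log(t + 1)/216 - 82*log(t + 4)/9 + 93*log(t + 5)/8 - 271*log(t + 7)/108 - 46/(9*t + 36) + C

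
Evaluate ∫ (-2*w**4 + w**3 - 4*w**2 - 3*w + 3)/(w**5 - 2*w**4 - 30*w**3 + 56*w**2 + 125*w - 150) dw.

-1237*log(w - 5)/560 + 177*log(w - 3)/160 - 5*log(w - 1)/144 + 47*log(w + 2)/315 - 1457*log(w + 5)/1440 + C

Factor the denominator: (w - 5)*(w - 3)*(w - 1)*(w + 2)*(w + 5).
Partial-fraction decomposition: -1457/(1440*(w + 5)) + 47/(315*(w + 2)) - 5/(144*(w - 1)) + 177/(160*(w - 3)) - 1237/(560*(w - 5)).
Integrate each term: A/(w−a) contributes A·log|w−a|.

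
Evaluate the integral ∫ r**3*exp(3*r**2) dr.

Let u = r², du = 2r dr; rewrite as (1/2)∫ u^1·exp(3u) du.
Now integrate by parts 1 time.

(3*r**2 - 1)*exp(3*r**2)/18 + C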